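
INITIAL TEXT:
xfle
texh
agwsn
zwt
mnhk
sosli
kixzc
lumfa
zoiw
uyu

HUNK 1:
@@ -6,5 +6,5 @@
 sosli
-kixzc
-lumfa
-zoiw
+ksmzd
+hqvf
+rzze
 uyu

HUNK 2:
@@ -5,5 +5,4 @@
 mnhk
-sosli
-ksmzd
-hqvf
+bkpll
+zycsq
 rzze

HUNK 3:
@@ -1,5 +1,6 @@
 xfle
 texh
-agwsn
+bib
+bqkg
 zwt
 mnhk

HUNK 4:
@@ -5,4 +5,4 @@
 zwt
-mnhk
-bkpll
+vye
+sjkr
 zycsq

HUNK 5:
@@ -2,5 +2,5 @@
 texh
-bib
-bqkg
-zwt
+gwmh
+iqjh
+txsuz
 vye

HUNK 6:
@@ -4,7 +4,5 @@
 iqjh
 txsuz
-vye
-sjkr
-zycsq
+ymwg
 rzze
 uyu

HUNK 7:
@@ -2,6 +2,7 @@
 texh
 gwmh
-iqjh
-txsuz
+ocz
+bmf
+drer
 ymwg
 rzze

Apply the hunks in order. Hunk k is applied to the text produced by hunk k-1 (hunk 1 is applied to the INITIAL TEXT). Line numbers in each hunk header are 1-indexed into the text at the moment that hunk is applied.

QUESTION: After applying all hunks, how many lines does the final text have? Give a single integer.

Answer: 9

Derivation:
Hunk 1: at line 6 remove [kixzc,lumfa,zoiw] add [ksmzd,hqvf,rzze] -> 10 lines: xfle texh agwsn zwt mnhk sosli ksmzd hqvf rzze uyu
Hunk 2: at line 5 remove [sosli,ksmzd,hqvf] add [bkpll,zycsq] -> 9 lines: xfle texh agwsn zwt mnhk bkpll zycsq rzze uyu
Hunk 3: at line 1 remove [agwsn] add [bib,bqkg] -> 10 lines: xfle texh bib bqkg zwt mnhk bkpll zycsq rzze uyu
Hunk 4: at line 5 remove [mnhk,bkpll] add [vye,sjkr] -> 10 lines: xfle texh bib bqkg zwt vye sjkr zycsq rzze uyu
Hunk 5: at line 2 remove [bib,bqkg,zwt] add [gwmh,iqjh,txsuz] -> 10 lines: xfle texh gwmh iqjh txsuz vye sjkr zycsq rzze uyu
Hunk 6: at line 4 remove [vye,sjkr,zycsq] add [ymwg] -> 8 lines: xfle texh gwmh iqjh txsuz ymwg rzze uyu
Hunk 7: at line 2 remove [iqjh,txsuz] add [ocz,bmf,drer] -> 9 lines: xfle texh gwmh ocz bmf drer ymwg rzze uyu
Final line count: 9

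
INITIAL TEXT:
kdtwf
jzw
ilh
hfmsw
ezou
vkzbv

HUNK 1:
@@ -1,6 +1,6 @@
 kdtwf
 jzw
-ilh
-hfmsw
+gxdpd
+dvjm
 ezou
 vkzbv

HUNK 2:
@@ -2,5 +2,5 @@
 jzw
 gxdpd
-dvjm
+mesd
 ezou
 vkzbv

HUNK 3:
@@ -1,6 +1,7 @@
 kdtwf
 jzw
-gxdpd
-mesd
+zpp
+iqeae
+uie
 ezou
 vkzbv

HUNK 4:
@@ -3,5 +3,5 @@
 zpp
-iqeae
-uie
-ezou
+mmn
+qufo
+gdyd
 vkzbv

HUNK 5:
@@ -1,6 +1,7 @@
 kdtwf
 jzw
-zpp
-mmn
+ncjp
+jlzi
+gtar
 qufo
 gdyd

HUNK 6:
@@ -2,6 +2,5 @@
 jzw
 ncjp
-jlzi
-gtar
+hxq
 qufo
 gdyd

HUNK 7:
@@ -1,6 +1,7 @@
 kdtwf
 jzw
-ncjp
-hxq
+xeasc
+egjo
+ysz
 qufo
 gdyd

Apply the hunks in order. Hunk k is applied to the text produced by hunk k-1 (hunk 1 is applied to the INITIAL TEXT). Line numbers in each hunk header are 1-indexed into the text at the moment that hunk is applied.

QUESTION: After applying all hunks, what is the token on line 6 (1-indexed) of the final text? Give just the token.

Answer: qufo

Derivation:
Hunk 1: at line 1 remove [ilh,hfmsw] add [gxdpd,dvjm] -> 6 lines: kdtwf jzw gxdpd dvjm ezou vkzbv
Hunk 2: at line 2 remove [dvjm] add [mesd] -> 6 lines: kdtwf jzw gxdpd mesd ezou vkzbv
Hunk 3: at line 1 remove [gxdpd,mesd] add [zpp,iqeae,uie] -> 7 lines: kdtwf jzw zpp iqeae uie ezou vkzbv
Hunk 4: at line 3 remove [iqeae,uie,ezou] add [mmn,qufo,gdyd] -> 7 lines: kdtwf jzw zpp mmn qufo gdyd vkzbv
Hunk 5: at line 1 remove [zpp,mmn] add [ncjp,jlzi,gtar] -> 8 lines: kdtwf jzw ncjp jlzi gtar qufo gdyd vkzbv
Hunk 6: at line 2 remove [jlzi,gtar] add [hxq] -> 7 lines: kdtwf jzw ncjp hxq qufo gdyd vkzbv
Hunk 7: at line 1 remove [ncjp,hxq] add [xeasc,egjo,ysz] -> 8 lines: kdtwf jzw xeasc egjo ysz qufo gdyd vkzbv
Final line 6: qufo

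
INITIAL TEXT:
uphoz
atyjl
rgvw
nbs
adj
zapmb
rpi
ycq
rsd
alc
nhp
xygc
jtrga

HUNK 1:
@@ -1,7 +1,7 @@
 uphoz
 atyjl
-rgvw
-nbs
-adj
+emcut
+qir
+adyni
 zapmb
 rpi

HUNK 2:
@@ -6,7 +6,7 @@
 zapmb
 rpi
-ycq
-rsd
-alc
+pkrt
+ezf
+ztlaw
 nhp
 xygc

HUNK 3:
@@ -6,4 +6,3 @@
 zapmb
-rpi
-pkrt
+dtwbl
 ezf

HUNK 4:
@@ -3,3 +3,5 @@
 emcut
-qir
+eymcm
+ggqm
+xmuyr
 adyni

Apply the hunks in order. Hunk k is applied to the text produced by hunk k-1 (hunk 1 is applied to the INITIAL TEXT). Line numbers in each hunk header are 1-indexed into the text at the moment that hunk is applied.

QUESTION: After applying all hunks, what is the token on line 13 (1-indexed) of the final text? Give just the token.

Hunk 1: at line 1 remove [rgvw,nbs,adj] add [emcut,qir,adyni] -> 13 lines: uphoz atyjl emcut qir adyni zapmb rpi ycq rsd alc nhp xygc jtrga
Hunk 2: at line 6 remove [ycq,rsd,alc] add [pkrt,ezf,ztlaw] -> 13 lines: uphoz atyjl emcut qir adyni zapmb rpi pkrt ezf ztlaw nhp xygc jtrga
Hunk 3: at line 6 remove [rpi,pkrt] add [dtwbl] -> 12 lines: uphoz atyjl emcut qir adyni zapmb dtwbl ezf ztlaw nhp xygc jtrga
Hunk 4: at line 3 remove [qir] add [eymcm,ggqm,xmuyr] -> 14 lines: uphoz atyjl emcut eymcm ggqm xmuyr adyni zapmb dtwbl ezf ztlaw nhp xygc jtrga
Final line 13: xygc

Answer: xygc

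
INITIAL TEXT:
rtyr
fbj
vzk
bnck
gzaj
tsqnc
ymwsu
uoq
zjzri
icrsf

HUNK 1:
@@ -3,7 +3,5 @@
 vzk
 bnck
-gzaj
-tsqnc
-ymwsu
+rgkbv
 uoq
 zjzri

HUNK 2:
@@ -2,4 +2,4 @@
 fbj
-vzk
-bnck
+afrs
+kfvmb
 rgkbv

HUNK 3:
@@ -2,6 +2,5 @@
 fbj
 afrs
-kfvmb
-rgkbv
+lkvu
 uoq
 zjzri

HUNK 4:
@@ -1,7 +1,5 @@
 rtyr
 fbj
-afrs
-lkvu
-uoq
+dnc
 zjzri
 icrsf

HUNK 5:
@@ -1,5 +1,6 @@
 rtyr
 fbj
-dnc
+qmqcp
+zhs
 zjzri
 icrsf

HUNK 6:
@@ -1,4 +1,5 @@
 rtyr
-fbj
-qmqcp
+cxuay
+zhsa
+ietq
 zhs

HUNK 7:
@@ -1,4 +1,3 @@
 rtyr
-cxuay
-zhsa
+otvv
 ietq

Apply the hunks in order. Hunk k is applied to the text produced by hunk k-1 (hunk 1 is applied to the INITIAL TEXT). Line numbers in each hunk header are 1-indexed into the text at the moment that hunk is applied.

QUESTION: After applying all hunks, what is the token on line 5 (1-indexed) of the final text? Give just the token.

Hunk 1: at line 3 remove [gzaj,tsqnc,ymwsu] add [rgkbv] -> 8 lines: rtyr fbj vzk bnck rgkbv uoq zjzri icrsf
Hunk 2: at line 2 remove [vzk,bnck] add [afrs,kfvmb] -> 8 lines: rtyr fbj afrs kfvmb rgkbv uoq zjzri icrsf
Hunk 3: at line 2 remove [kfvmb,rgkbv] add [lkvu] -> 7 lines: rtyr fbj afrs lkvu uoq zjzri icrsf
Hunk 4: at line 1 remove [afrs,lkvu,uoq] add [dnc] -> 5 lines: rtyr fbj dnc zjzri icrsf
Hunk 5: at line 1 remove [dnc] add [qmqcp,zhs] -> 6 lines: rtyr fbj qmqcp zhs zjzri icrsf
Hunk 6: at line 1 remove [fbj,qmqcp] add [cxuay,zhsa,ietq] -> 7 lines: rtyr cxuay zhsa ietq zhs zjzri icrsf
Hunk 7: at line 1 remove [cxuay,zhsa] add [otvv] -> 6 lines: rtyr otvv ietq zhs zjzri icrsf
Final line 5: zjzri

Answer: zjzri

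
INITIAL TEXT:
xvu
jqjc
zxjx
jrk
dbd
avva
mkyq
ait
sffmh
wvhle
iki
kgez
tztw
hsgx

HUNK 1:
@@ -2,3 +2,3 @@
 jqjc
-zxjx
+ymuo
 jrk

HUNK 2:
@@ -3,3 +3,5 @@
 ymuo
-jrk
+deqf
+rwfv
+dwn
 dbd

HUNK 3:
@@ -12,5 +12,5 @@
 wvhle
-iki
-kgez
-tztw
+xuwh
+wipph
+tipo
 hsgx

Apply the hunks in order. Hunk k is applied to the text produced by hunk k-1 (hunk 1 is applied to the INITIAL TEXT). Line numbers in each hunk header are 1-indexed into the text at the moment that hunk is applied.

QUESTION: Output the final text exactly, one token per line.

Hunk 1: at line 2 remove [zxjx] add [ymuo] -> 14 lines: xvu jqjc ymuo jrk dbd avva mkyq ait sffmh wvhle iki kgez tztw hsgx
Hunk 2: at line 3 remove [jrk] add [deqf,rwfv,dwn] -> 16 lines: xvu jqjc ymuo deqf rwfv dwn dbd avva mkyq ait sffmh wvhle iki kgez tztw hsgx
Hunk 3: at line 12 remove [iki,kgez,tztw] add [xuwh,wipph,tipo] -> 16 lines: xvu jqjc ymuo deqf rwfv dwn dbd avva mkyq ait sffmh wvhle xuwh wipph tipo hsgx

Answer: xvu
jqjc
ymuo
deqf
rwfv
dwn
dbd
avva
mkyq
ait
sffmh
wvhle
xuwh
wipph
tipo
hsgx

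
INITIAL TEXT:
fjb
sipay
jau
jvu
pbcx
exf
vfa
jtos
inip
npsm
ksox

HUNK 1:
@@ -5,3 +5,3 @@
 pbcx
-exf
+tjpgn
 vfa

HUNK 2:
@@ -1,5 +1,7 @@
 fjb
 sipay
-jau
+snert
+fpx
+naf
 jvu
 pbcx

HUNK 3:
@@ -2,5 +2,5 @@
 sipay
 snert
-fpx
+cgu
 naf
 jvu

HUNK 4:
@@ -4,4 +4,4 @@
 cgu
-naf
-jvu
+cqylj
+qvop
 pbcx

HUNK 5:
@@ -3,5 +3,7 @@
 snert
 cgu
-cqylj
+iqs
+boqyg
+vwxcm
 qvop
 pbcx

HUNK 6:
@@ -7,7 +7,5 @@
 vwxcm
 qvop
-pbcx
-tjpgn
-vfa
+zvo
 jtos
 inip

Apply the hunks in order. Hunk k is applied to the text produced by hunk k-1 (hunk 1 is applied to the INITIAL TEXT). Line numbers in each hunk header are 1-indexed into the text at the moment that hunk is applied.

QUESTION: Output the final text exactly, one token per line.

Hunk 1: at line 5 remove [exf] add [tjpgn] -> 11 lines: fjb sipay jau jvu pbcx tjpgn vfa jtos inip npsm ksox
Hunk 2: at line 1 remove [jau] add [snert,fpx,naf] -> 13 lines: fjb sipay snert fpx naf jvu pbcx tjpgn vfa jtos inip npsm ksox
Hunk 3: at line 2 remove [fpx] add [cgu] -> 13 lines: fjb sipay snert cgu naf jvu pbcx tjpgn vfa jtos inip npsm ksox
Hunk 4: at line 4 remove [naf,jvu] add [cqylj,qvop] -> 13 lines: fjb sipay snert cgu cqylj qvop pbcx tjpgn vfa jtos inip npsm ksox
Hunk 5: at line 3 remove [cqylj] add [iqs,boqyg,vwxcm] -> 15 lines: fjb sipay snert cgu iqs boqyg vwxcm qvop pbcx tjpgn vfa jtos inip npsm ksox
Hunk 6: at line 7 remove [pbcx,tjpgn,vfa] add [zvo] -> 13 lines: fjb sipay snert cgu iqs boqyg vwxcm qvop zvo jtos inip npsm ksox

Answer: fjb
sipay
snert
cgu
iqs
boqyg
vwxcm
qvop
zvo
jtos
inip
npsm
ksox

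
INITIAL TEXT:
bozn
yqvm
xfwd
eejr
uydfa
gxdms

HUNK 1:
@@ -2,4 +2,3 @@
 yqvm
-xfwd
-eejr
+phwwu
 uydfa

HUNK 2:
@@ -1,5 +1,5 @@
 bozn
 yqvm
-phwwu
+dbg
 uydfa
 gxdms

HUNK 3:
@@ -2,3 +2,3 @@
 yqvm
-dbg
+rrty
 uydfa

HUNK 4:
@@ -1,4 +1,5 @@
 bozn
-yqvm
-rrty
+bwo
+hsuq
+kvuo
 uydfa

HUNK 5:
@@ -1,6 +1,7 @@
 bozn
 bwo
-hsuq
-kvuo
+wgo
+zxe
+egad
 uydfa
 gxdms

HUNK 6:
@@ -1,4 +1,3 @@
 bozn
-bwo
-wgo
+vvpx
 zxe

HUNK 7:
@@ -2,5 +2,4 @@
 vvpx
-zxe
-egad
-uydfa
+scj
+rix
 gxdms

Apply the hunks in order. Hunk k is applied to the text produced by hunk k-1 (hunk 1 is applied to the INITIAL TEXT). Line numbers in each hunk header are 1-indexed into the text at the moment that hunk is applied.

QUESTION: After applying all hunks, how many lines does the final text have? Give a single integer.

Hunk 1: at line 2 remove [xfwd,eejr] add [phwwu] -> 5 lines: bozn yqvm phwwu uydfa gxdms
Hunk 2: at line 1 remove [phwwu] add [dbg] -> 5 lines: bozn yqvm dbg uydfa gxdms
Hunk 3: at line 2 remove [dbg] add [rrty] -> 5 lines: bozn yqvm rrty uydfa gxdms
Hunk 4: at line 1 remove [yqvm,rrty] add [bwo,hsuq,kvuo] -> 6 lines: bozn bwo hsuq kvuo uydfa gxdms
Hunk 5: at line 1 remove [hsuq,kvuo] add [wgo,zxe,egad] -> 7 lines: bozn bwo wgo zxe egad uydfa gxdms
Hunk 6: at line 1 remove [bwo,wgo] add [vvpx] -> 6 lines: bozn vvpx zxe egad uydfa gxdms
Hunk 7: at line 2 remove [zxe,egad,uydfa] add [scj,rix] -> 5 lines: bozn vvpx scj rix gxdms
Final line count: 5

Answer: 5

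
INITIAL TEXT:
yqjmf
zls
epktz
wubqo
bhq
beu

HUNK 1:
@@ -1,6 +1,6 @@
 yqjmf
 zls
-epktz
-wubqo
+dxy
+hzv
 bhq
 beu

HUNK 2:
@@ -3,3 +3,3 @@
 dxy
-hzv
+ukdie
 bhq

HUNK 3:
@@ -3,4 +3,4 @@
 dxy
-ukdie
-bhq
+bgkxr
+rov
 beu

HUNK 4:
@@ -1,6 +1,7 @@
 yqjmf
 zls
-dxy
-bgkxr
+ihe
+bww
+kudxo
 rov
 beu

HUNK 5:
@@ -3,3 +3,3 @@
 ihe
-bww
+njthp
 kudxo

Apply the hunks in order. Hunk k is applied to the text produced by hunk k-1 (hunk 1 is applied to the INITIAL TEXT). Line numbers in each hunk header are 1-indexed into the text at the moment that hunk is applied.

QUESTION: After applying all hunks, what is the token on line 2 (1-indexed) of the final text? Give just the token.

Answer: zls

Derivation:
Hunk 1: at line 1 remove [epktz,wubqo] add [dxy,hzv] -> 6 lines: yqjmf zls dxy hzv bhq beu
Hunk 2: at line 3 remove [hzv] add [ukdie] -> 6 lines: yqjmf zls dxy ukdie bhq beu
Hunk 3: at line 3 remove [ukdie,bhq] add [bgkxr,rov] -> 6 lines: yqjmf zls dxy bgkxr rov beu
Hunk 4: at line 1 remove [dxy,bgkxr] add [ihe,bww,kudxo] -> 7 lines: yqjmf zls ihe bww kudxo rov beu
Hunk 5: at line 3 remove [bww] add [njthp] -> 7 lines: yqjmf zls ihe njthp kudxo rov beu
Final line 2: zls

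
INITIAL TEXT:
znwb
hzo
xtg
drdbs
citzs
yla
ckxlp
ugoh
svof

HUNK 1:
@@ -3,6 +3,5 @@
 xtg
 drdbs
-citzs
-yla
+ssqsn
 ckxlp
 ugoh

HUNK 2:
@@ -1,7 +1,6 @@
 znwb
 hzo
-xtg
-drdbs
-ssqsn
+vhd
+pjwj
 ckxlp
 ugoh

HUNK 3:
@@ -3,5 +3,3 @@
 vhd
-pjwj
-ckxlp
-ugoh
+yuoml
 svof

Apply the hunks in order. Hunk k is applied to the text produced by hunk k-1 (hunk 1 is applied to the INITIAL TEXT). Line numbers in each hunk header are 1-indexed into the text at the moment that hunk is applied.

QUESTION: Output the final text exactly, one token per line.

Answer: znwb
hzo
vhd
yuoml
svof

Derivation:
Hunk 1: at line 3 remove [citzs,yla] add [ssqsn] -> 8 lines: znwb hzo xtg drdbs ssqsn ckxlp ugoh svof
Hunk 2: at line 1 remove [xtg,drdbs,ssqsn] add [vhd,pjwj] -> 7 lines: znwb hzo vhd pjwj ckxlp ugoh svof
Hunk 3: at line 3 remove [pjwj,ckxlp,ugoh] add [yuoml] -> 5 lines: znwb hzo vhd yuoml svof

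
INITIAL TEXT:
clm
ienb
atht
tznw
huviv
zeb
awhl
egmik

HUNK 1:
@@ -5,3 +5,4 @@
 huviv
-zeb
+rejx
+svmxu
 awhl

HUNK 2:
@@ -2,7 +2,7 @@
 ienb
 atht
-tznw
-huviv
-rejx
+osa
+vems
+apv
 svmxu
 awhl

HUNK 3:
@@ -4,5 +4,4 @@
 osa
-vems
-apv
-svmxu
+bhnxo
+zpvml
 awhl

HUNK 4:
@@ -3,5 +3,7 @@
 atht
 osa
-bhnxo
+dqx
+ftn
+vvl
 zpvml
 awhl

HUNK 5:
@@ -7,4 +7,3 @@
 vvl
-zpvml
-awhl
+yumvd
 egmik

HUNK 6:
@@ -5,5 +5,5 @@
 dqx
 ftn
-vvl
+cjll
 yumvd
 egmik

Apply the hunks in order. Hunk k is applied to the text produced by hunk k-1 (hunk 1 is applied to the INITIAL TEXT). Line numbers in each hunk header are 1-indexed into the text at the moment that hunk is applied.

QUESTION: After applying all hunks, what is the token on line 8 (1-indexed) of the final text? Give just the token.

Answer: yumvd

Derivation:
Hunk 1: at line 5 remove [zeb] add [rejx,svmxu] -> 9 lines: clm ienb atht tznw huviv rejx svmxu awhl egmik
Hunk 2: at line 2 remove [tznw,huviv,rejx] add [osa,vems,apv] -> 9 lines: clm ienb atht osa vems apv svmxu awhl egmik
Hunk 3: at line 4 remove [vems,apv,svmxu] add [bhnxo,zpvml] -> 8 lines: clm ienb atht osa bhnxo zpvml awhl egmik
Hunk 4: at line 3 remove [bhnxo] add [dqx,ftn,vvl] -> 10 lines: clm ienb atht osa dqx ftn vvl zpvml awhl egmik
Hunk 5: at line 7 remove [zpvml,awhl] add [yumvd] -> 9 lines: clm ienb atht osa dqx ftn vvl yumvd egmik
Hunk 6: at line 5 remove [vvl] add [cjll] -> 9 lines: clm ienb atht osa dqx ftn cjll yumvd egmik
Final line 8: yumvd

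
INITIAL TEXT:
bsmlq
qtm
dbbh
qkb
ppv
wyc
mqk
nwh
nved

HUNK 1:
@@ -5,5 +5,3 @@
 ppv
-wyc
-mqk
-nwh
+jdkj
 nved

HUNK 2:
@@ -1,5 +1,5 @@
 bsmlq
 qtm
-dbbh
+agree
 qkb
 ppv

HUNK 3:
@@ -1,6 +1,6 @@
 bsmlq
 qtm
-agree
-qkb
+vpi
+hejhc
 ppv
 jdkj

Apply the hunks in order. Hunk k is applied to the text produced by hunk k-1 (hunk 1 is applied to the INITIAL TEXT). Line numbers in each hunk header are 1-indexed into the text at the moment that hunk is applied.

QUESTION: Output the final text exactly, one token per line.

Hunk 1: at line 5 remove [wyc,mqk,nwh] add [jdkj] -> 7 lines: bsmlq qtm dbbh qkb ppv jdkj nved
Hunk 2: at line 1 remove [dbbh] add [agree] -> 7 lines: bsmlq qtm agree qkb ppv jdkj nved
Hunk 3: at line 1 remove [agree,qkb] add [vpi,hejhc] -> 7 lines: bsmlq qtm vpi hejhc ppv jdkj nved

Answer: bsmlq
qtm
vpi
hejhc
ppv
jdkj
nved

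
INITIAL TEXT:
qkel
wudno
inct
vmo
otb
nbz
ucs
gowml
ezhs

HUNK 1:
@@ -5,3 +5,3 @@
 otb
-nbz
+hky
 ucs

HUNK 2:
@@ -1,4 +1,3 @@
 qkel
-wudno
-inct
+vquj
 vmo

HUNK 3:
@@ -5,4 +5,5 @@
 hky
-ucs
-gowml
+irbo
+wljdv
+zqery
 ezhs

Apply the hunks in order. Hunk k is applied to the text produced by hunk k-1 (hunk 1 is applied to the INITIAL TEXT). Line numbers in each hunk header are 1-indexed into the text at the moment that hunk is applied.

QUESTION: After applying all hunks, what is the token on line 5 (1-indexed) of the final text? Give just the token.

Hunk 1: at line 5 remove [nbz] add [hky] -> 9 lines: qkel wudno inct vmo otb hky ucs gowml ezhs
Hunk 2: at line 1 remove [wudno,inct] add [vquj] -> 8 lines: qkel vquj vmo otb hky ucs gowml ezhs
Hunk 3: at line 5 remove [ucs,gowml] add [irbo,wljdv,zqery] -> 9 lines: qkel vquj vmo otb hky irbo wljdv zqery ezhs
Final line 5: hky

Answer: hky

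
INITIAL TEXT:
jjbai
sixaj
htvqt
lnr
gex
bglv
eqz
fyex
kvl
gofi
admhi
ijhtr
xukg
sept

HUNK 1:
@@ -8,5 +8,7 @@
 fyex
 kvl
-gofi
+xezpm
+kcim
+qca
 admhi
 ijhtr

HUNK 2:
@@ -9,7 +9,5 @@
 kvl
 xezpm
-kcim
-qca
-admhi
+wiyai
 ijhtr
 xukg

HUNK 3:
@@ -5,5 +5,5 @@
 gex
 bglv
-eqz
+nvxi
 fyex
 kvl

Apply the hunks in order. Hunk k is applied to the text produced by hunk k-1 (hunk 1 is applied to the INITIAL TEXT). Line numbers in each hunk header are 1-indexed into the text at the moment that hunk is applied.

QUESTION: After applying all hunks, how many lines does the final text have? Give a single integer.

Hunk 1: at line 8 remove [gofi] add [xezpm,kcim,qca] -> 16 lines: jjbai sixaj htvqt lnr gex bglv eqz fyex kvl xezpm kcim qca admhi ijhtr xukg sept
Hunk 2: at line 9 remove [kcim,qca,admhi] add [wiyai] -> 14 lines: jjbai sixaj htvqt lnr gex bglv eqz fyex kvl xezpm wiyai ijhtr xukg sept
Hunk 3: at line 5 remove [eqz] add [nvxi] -> 14 lines: jjbai sixaj htvqt lnr gex bglv nvxi fyex kvl xezpm wiyai ijhtr xukg sept
Final line count: 14

Answer: 14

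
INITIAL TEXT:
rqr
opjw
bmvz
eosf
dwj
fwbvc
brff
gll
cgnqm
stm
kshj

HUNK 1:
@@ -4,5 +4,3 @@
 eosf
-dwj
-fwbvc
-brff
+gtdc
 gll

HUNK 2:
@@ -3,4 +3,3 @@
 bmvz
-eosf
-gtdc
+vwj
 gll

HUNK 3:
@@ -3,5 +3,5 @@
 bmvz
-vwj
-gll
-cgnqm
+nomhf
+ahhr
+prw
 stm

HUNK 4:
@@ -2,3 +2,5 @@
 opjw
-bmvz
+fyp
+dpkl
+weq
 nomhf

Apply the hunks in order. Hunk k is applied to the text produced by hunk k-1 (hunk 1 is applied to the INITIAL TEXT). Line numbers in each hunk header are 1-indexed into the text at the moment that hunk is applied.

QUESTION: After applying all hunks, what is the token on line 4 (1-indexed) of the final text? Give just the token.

Hunk 1: at line 4 remove [dwj,fwbvc,brff] add [gtdc] -> 9 lines: rqr opjw bmvz eosf gtdc gll cgnqm stm kshj
Hunk 2: at line 3 remove [eosf,gtdc] add [vwj] -> 8 lines: rqr opjw bmvz vwj gll cgnqm stm kshj
Hunk 3: at line 3 remove [vwj,gll,cgnqm] add [nomhf,ahhr,prw] -> 8 lines: rqr opjw bmvz nomhf ahhr prw stm kshj
Hunk 4: at line 2 remove [bmvz] add [fyp,dpkl,weq] -> 10 lines: rqr opjw fyp dpkl weq nomhf ahhr prw stm kshj
Final line 4: dpkl

Answer: dpkl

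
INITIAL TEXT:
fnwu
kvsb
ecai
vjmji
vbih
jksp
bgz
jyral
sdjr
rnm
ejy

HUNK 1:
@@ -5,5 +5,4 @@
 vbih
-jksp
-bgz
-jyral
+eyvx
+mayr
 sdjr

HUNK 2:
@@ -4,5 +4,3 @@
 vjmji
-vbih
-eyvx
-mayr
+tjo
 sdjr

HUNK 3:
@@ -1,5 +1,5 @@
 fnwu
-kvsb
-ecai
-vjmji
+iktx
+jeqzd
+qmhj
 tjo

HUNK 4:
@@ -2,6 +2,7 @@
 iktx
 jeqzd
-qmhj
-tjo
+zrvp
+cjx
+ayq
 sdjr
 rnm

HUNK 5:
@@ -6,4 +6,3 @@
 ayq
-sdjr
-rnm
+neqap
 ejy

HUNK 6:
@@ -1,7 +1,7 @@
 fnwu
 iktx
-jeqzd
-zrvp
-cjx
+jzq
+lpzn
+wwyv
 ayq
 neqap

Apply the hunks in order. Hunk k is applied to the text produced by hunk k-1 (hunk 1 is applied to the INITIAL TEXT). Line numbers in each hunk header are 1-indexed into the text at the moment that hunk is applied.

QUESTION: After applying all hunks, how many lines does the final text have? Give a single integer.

Answer: 8

Derivation:
Hunk 1: at line 5 remove [jksp,bgz,jyral] add [eyvx,mayr] -> 10 lines: fnwu kvsb ecai vjmji vbih eyvx mayr sdjr rnm ejy
Hunk 2: at line 4 remove [vbih,eyvx,mayr] add [tjo] -> 8 lines: fnwu kvsb ecai vjmji tjo sdjr rnm ejy
Hunk 3: at line 1 remove [kvsb,ecai,vjmji] add [iktx,jeqzd,qmhj] -> 8 lines: fnwu iktx jeqzd qmhj tjo sdjr rnm ejy
Hunk 4: at line 2 remove [qmhj,tjo] add [zrvp,cjx,ayq] -> 9 lines: fnwu iktx jeqzd zrvp cjx ayq sdjr rnm ejy
Hunk 5: at line 6 remove [sdjr,rnm] add [neqap] -> 8 lines: fnwu iktx jeqzd zrvp cjx ayq neqap ejy
Hunk 6: at line 1 remove [jeqzd,zrvp,cjx] add [jzq,lpzn,wwyv] -> 8 lines: fnwu iktx jzq lpzn wwyv ayq neqap ejy
Final line count: 8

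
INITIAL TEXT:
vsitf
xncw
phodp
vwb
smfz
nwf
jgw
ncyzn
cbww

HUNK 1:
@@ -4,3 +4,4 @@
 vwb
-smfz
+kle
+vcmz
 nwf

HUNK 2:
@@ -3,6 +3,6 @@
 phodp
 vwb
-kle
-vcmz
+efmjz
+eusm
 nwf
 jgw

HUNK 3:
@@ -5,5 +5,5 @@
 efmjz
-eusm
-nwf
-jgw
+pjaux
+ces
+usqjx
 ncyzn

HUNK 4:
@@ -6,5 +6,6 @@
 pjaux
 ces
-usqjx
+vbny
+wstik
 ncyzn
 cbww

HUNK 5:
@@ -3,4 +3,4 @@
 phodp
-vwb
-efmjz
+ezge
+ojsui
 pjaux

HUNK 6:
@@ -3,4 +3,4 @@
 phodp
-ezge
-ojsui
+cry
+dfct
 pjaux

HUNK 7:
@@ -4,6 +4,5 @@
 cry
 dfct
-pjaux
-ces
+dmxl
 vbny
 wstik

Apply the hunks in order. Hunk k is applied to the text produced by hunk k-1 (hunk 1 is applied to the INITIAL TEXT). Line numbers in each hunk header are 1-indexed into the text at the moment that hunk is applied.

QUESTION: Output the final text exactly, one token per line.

Hunk 1: at line 4 remove [smfz] add [kle,vcmz] -> 10 lines: vsitf xncw phodp vwb kle vcmz nwf jgw ncyzn cbww
Hunk 2: at line 3 remove [kle,vcmz] add [efmjz,eusm] -> 10 lines: vsitf xncw phodp vwb efmjz eusm nwf jgw ncyzn cbww
Hunk 3: at line 5 remove [eusm,nwf,jgw] add [pjaux,ces,usqjx] -> 10 lines: vsitf xncw phodp vwb efmjz pjaux ces usqjx ncyzn cbww
Hunk 4: at line 6 remove [usqjx] add [vbny,wstik] -> 11 lines: vsitf xncw phodp vwb efmjz pjaux ces vbny wstik ncyzn cbww
Hunk 5: at line 3 remove [vwb,efmjz] add [ezge,ojsui] -> 11 lines: vsitf xncw phodp ezge ojsui pjaux ces vbny wstik ncyzn cbww
Hunk 6: at line 3 remove [ezge,ojsui] add [cry,dfct] -> 11 lines: vsitf xncw phodp cry dfct pjaux ces vbny wstik ncyzn cbww
Hunk 7: at line 4 remove [pjaux,ces] add [dmxl] -> 10 lines: vsitf xncw phodp cry dfct dmxl vbny wstik ncyzn cbww

Answer: vsitf
xncw
phodp
cry
dfct
dmxl
vbny
wstik
ncyzn
cbww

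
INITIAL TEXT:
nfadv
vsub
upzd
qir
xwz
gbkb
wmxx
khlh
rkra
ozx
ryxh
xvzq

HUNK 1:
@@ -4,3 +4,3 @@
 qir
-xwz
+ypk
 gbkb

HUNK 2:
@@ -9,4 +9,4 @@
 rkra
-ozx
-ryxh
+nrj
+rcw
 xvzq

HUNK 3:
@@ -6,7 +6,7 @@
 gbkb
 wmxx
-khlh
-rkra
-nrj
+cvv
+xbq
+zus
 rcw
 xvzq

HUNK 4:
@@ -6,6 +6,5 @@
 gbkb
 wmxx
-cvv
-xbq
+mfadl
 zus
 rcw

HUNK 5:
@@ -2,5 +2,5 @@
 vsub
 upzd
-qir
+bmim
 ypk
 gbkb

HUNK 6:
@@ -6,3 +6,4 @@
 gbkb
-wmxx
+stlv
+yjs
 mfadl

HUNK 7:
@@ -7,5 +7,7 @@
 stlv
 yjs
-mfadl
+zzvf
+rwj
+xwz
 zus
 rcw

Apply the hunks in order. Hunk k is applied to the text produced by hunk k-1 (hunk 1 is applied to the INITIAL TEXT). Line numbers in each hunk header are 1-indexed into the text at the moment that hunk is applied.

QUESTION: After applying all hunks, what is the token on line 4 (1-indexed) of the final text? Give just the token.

Hunk 1: at line 4 remove [xwz] add [ypk] -> 12 lines: nfadv vsub upzd qir ypk gbkb wmxx khlh rkra ozx ryxh xvzq
Hunk 2: at line 9 remove [ozx,ryxh] add [nrj,rcw] -> 12 lines: nfadv vsub upzd qir ypk gbkb wmxx khlh rkra nrj rcw xvzq
Hunk 3: at line 6 remove [khlh,rkra,nrj] add [cvv,xbq,zus] -> 12 lines: nfadv vsub upzd qir ypk gbkb wmxx cvv xbq zus rcw xvzq
Hunk 4: at line 6 remove [cvv,xbq] add [mfadl] -> 11 lines: nfadv vsub upzd qir ypk gbkb wmxx mfadl zus rcw xvzq
Hunk 5: at line 2 remove [qir] add [bmim] -> 11 lines: nfadv vsub upzd bmim ypk gbkb wmxx mfadl zus rcw xvzq
Hunk 6: at line 6 remove [wmxx] add [stlv,yjs] -> 12 lines: nfadv vsub upzd bmim ypk gbkb stlv yjs mfadl zus rcw xvzq
Hunk 7: at line 7 remove [mfadl] add [zzvf,rwj,xwz] -> 14 lines: nfadv vsub upzd bmim ypk gbkb stlv yjs zzvf rwj xwz zus rcw xvzq
Final line 4: bmim

Answer: bmim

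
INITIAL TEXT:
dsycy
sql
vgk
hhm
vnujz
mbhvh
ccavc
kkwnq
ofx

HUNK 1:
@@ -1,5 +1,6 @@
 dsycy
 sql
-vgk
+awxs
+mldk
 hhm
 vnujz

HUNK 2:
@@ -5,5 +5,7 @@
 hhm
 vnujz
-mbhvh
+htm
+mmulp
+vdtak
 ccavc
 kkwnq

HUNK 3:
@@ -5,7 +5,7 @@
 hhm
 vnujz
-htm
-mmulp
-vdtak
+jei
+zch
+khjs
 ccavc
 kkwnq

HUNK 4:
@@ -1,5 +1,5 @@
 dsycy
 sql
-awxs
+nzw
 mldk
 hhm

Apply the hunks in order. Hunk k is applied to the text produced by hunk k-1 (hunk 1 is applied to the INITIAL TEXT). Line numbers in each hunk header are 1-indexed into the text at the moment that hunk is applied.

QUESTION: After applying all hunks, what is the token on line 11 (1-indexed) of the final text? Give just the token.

Answer: kkwnq

Derivation:
Hunk 1: at line 1 remove [vgk] add [awxs,mldk] -> 10 lines: dsycy sql awxs mldk hhm vnujz mbhvh ccavc kkwnq ofx
Hunk 2: at line 5 remove [mbhvh] add [htm,mmulp,vdtak] -> 12 lines: dsycy sql awxs mldk hhm vnujz htm mmulp vdtak ccavc kkwnq ofx
Hunk 3: at line 5 remove [htm,mmulp,vdtak] add [jei,zch,khjs] -> 12 lines: dsycy sql awxs mldk hhm vnujz jei zch khjs ccavc kkwnq ofx
Hunk 4: at line 1 remove [awxs] add [nzw] -> 12 lines: dsycy sql nzw mldk hhm vnujz jei zch khjs ccavc kkwnq ofx
Final line 11: kkwnq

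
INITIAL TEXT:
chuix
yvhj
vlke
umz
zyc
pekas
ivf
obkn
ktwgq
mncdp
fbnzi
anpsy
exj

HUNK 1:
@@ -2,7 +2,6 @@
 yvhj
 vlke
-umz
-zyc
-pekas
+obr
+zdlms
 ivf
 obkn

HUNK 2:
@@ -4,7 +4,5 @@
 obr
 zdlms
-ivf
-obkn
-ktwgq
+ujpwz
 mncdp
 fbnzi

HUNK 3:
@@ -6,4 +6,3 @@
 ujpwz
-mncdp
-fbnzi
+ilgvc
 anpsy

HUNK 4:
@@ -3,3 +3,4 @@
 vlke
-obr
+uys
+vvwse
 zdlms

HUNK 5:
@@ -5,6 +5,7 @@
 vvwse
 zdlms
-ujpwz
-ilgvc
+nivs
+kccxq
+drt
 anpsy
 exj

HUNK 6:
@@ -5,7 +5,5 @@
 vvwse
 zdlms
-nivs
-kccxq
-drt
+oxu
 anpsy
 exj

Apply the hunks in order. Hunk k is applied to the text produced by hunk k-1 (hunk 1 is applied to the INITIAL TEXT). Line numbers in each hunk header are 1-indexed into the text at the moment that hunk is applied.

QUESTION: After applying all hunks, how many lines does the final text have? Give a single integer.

Hunk 1: at line 2 remove [umz,zyc,pekas] add [obr,zdlms] -> 12 lines: chuix yvhj vlke obr zdlms ivf obkn ktwgq mncdp fbnzi anpsy exj
Hunk 2: at line 4 remove [ivf,obkn,ktwgq] add [ujpwz] -> 10 lines: chuix yvhj vlke obr zdlms ujpwz mncdp fbnzi anpsy exj
Hunk 3: at line 6 remove [mncdp,fbnzi] add [ilgvc] -> 9 lines: chuix yvhj vlke obr zdlms ujpwz ilgvc anpsy exj
Hunk 4: at line 3 remove [obr] add [uys,vvwse] -> 10 lines: chuix yvhj vlke uys vvwse zdlms ujpwz ilgvc anpsy exj
Hunk 5: at line 5 remove [ujpwz,ilgvc] add [nivs,kccxq,drt] -> 11 lines: chuix yvhj vlke uys vvwse zdlms nivs kccxq drt anpsy exj
Hunk 6: at line 5 remove [nivs,kccxq,drt] add [oxu] -> 9 lines: chuix yvhj vlke uys vvwse zdlms oxu anpsy exj
Final line count: 9

Answer: 9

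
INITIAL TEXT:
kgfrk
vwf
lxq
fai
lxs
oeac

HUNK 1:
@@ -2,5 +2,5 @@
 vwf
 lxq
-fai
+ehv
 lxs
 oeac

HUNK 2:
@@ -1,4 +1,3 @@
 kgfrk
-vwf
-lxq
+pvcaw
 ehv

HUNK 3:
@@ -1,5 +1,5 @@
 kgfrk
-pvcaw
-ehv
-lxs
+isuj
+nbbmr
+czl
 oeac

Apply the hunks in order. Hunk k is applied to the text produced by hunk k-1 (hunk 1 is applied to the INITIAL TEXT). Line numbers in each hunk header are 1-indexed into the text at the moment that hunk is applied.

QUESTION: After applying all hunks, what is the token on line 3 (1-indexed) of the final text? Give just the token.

Hunk 1: at line 2 remove [fai] add [ehv] -> 6 lines: kgfrk vwf lxq ehv lxs oeac
Hunk 2: at line 1 remove [vwf,lxq] add [pvcaw] -> 5 lines: kgfrk pvcaw ehv lxs oeac
Hunk 3: at line 1 remove [pvcaw,ehv,lxs] add [isuj,nbbmr,czl] -> 5 lines: kgfrk isuj nbbmr czl oeac
Final line 3: nbbmr

Answer: nbbmr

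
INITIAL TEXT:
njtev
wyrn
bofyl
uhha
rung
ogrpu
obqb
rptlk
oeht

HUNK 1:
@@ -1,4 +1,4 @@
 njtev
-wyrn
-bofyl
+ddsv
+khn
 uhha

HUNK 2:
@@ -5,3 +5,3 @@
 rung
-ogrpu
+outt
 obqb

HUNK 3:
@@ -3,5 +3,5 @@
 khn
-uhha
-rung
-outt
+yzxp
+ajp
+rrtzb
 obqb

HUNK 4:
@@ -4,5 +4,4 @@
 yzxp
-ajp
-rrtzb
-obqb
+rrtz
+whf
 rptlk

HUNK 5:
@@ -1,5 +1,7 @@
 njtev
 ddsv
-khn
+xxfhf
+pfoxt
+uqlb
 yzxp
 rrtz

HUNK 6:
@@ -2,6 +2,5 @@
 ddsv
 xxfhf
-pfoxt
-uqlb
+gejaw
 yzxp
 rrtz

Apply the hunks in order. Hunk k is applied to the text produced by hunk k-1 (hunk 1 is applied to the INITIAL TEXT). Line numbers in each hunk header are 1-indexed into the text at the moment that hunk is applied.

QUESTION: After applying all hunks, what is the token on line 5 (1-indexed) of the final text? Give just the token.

Hunk 1: at line 1 remove [wyrn,bofyl] add [ddsv,khn] -> 9 lines: njtev ddsv khn uhha rung ogrpu obqb rptlk oeht
Hunk 2: at line 5 remove [ogrpu] add [outt] -> 9 lines: njtev ddsv khn uhha rung outt obqb rptlk oeht
Hunk 3: at line 3 remove [uhha,rung,outt] add [yzxp,ajp,rrtzb] -> 9 lines: njtev ddsv khn yzxp ajp rrtzb obqb rptlk oeht
Hunk 4: at line 4 remove [ajp,rrtzb,obqb] add [rrtz,whf] -> 8 lines: njtev ddsv khn yzxp rrtz whf rptlk oeht
Hunk 5: at line 1 remove [khn] add [xxfhf,pfoxt,uqlb] -> 10 lines: njtev ddsv xxfhf pfoxt uqlb yzxp rrtz whf rptlk oeht
Hunk 6: at line 2 remove [pfoxt,uqlb] add [gejaw] -> 9 lines: njtev ddsv xxfhf gejaw yzxp rrtz whf rptlk oeht
Final line 5: yzxp

Answer: yzxp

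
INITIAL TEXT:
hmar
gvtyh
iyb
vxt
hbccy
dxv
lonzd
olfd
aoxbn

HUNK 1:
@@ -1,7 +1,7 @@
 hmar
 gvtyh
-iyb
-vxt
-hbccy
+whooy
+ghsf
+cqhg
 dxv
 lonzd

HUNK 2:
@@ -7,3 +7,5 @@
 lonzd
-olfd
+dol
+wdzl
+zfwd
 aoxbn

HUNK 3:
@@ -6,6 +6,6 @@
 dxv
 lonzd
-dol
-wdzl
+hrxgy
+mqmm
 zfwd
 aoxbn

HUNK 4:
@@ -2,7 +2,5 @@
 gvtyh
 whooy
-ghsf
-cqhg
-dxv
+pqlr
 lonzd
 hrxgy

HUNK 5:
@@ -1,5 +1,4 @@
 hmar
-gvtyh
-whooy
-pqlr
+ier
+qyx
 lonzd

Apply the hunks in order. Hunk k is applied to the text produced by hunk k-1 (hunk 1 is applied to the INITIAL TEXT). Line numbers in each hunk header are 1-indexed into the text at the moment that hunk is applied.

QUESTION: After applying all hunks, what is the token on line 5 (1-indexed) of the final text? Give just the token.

Hunk 1: at line 1 remove [iyb,vxt,hbccy] add [whooy,ghsf,cqhg] -> 9 lines: hmar gvtyh whooy ghsf cqhg dxv lonzd olfd aoxbn
Hunk 2: at line 7 remove [olfd] add [dol,wdzl,zfwd] -> 11 lines: hmar gvtyh whooy ghsf cqhg dxv lonzd dol wdzl zfwd aoxbn
Hunk 3: at line 6 remove [dol,wdzl] add [hrxgy,mqmm] -> 11 lines: hmar gvtyh whooy ghsf cqhg dxv lonzd hrxgy mqmm zfwd aoxbn
Hunk 4: at line 2 remove [ghsf,cqhg,dxv] add [pqlr] -> 9 lines: hmar gvtyh whooy pqlr lonzd hrxgy mqmm zfwd aoxbn
Hunk 5: at line 1 remove [gvtyh,whooy,pqlr] add [ier,qyx] -> 8 lines: hmar ier qyx lonzd hrxgy mqmm zfwd aoxbn
Final line 5: hrxgy

Answer: hrxgy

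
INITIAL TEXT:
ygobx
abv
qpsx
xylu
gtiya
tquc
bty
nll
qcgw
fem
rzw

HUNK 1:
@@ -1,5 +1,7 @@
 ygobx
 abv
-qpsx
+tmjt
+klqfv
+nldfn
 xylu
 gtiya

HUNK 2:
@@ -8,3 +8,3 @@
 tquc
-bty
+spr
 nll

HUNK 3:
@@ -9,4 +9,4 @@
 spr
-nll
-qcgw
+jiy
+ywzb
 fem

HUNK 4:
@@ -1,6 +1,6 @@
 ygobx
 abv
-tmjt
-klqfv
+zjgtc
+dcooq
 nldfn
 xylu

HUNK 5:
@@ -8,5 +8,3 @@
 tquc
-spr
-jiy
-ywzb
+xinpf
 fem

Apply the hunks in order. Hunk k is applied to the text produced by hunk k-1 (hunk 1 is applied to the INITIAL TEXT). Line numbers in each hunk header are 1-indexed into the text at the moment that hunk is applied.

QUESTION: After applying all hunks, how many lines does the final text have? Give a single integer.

Answer: 11

Derivation:
Hunk 1: at line 1 remove [qpsx] add [tmjt,klqfv,nldfn] -> 13 lines: ygobx abv tmjt klqfv nldfn xylu gtiya tquc bty nll qcgw fem rzw
Hunk 2: at line 8 remove [bty] add [spr] -> 13 lines: ygobx abv tmjt klqfv nldfn xylu gtiya tquc spr nll qcgw fem rzw
Hunk 3: at line 9 remove [nll,qcgw] add [jiy,ywzb] -> 13 lines: ygobx abv tmjt klqfv nldfn xylu gtiya tquc spr jiy ywzb fem rzw
Hunk 4: at line 1 remove [tmjt,klqfv] add [zjgtc,dcooq] -> 13 lines: ygobx abv zjgtc dcooq nldfn xylu gtiya tquc spr jiy ywzb fem rzw
Hunk 5: at line 8 remove [spr,jiy,ywzb] add [xinpf] -> 11 lines: ygobx abv zjgtc dcooq nldfn xylu gtiya tquc xinpf fem rzw
Final line count: 11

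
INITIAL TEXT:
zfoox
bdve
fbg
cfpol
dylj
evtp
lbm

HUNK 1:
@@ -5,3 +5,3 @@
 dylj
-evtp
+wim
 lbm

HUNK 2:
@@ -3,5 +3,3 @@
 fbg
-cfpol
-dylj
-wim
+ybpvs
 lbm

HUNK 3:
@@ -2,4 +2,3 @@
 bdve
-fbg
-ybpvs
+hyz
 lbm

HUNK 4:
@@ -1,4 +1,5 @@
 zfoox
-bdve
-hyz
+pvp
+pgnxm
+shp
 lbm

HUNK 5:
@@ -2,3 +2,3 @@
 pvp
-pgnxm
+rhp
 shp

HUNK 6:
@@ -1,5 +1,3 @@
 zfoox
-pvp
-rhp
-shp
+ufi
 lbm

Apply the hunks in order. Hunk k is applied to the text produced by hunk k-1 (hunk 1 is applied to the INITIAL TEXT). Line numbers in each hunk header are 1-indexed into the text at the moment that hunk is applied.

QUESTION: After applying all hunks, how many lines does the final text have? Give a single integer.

Hunk 1: at line 5 remove [evtp] add [wim] -> 7 lines: zfoox bdve fbg cfpol dylj wim lbm
Hunk 2: at line 3 remove [cfpol,dylj,wim] add [ybpvs] -> 5 lines: zfoox bdve fbg ybpvs lbm
Hunk 3: at line 2 remove [fbg,ybpvs] add [hyz] -> 4 lines: zfoox bdve hyz lbm
Hunk 4: at line 1 remove [bdve,hyz] add [pvp,pgnxm,shp] -> 5 lines: zfoox pvp pgnxm shp lbm
Hunk 5: at line 2 remove [pgnxm] add [rhp] -> 5 lines: zfoox pvp rhp shp lbm
Hunk 6: at line 1 remove [pvp,rhp,shp] add [ufi] -> 3 lines: zfoox ufi lbm
Final line count: 3

Answer: 3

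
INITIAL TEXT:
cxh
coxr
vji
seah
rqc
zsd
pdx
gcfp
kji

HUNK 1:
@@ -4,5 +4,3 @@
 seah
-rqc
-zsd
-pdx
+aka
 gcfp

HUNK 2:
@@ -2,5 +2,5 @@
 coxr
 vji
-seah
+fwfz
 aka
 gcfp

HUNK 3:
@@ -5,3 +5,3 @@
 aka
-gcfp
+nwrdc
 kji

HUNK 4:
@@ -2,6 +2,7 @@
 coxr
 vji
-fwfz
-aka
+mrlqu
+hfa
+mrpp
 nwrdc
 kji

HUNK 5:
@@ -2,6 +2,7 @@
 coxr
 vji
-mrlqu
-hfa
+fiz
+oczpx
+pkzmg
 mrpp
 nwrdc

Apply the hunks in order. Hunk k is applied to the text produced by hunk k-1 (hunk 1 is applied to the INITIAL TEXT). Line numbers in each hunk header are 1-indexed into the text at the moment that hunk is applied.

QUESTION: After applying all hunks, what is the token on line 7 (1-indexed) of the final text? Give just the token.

Hunk 1: at line 4 remove [rqc,zsd,pdx] add [aka] -> 7 lines: cxh coxr vji seah aka gcfp kji
Hunk 2: at line 2 remove [seah] add [fwfz] -> 7 lines: cxh coxr vji fwfz aka gcfp kji
Hunk 3: at line 5 remove [gcfp] add [nwrdc] -> 7 lines: cxh coxr vji fwfz aka nwrdc kji
Hunk 4: at line 2 remove [fwfz,aka] add [mrlqu,hfa,mrpp] -> 8 lines: cxh coxr vji mrlqu hfa mrpp nwrdc kji
Hunk 5: at line 2 remove [mrlqu,hfa] add [fiz,oczpx,pkzmg] -> 9 lines: cxh coxr vji fiz oczpx pkzmg mrpp nwrdc kji
Final line 7: mrpp

Answer: mrpp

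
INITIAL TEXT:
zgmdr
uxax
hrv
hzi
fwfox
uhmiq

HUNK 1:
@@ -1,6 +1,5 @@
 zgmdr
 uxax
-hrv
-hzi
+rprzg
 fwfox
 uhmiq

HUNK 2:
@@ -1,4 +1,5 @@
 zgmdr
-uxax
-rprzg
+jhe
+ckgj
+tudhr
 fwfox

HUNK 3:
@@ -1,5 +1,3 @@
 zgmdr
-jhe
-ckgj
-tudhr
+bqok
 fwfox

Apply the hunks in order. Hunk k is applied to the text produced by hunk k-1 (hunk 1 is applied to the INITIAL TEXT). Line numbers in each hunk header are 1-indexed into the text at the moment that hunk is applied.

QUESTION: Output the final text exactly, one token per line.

Answer: zgmdr
bqok
fwfox
uhmiq

Derivation:
Hunk 1: at line 1 remove [hrv,hzi] add [rprzg] -> 5 lines: zgmdr uxax rprzg fwfox uhmiq
Hunk 2: at line 1 remove [uxax,rprzg] add [jhe,ckgj,tudhr] -> 6 lines: zgmdr jhe ckgj tudhr fwfox uhmiq
Hunk 3: at line 1 remove [jhe,ckgj,tudhr] add [bqok] -> 4 lines: zgmdr bqok fwfox uhmiq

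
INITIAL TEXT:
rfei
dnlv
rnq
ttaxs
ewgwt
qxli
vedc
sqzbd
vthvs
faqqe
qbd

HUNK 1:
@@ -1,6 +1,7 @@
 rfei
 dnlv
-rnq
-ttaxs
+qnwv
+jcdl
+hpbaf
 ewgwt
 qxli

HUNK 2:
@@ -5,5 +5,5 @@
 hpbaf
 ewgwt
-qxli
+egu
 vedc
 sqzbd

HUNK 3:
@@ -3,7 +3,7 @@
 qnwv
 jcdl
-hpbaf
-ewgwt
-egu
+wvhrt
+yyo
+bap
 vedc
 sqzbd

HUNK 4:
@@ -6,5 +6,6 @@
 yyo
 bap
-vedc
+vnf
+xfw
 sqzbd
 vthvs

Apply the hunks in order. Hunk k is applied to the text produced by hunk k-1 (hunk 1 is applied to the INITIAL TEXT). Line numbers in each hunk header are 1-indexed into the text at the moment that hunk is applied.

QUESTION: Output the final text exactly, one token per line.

Hunk 1: at line 1 remove [rnq,ttaxs] add [qnwv,jcdl,hpbaf] -> 12 lines: rfei dnlv qnwv jcdl hpbaf ewgwt qxli vedc sqzbd vthvs faqqe qbd
Hunk 2: at line 5 remove [qxli] add [egu] -> 12 lines: rfei dnlv qnwv jcdl hpbaf ewgwt egu vedc sqzbd vthvs faqqe qbd
Hunk 3: at line 3 remove [hpbaf,ewgwt,egu] add [wvhrt,yyo,bap] -> 12 lines: rfei dnlv qnwv jcdl wvhrt yyo bap vedc sqzbd vthvs faqqe qbd
Hunk 4: at line 6 remove [vedc] add [vnf,xfw] -> 13 lines: rfei dnlv qnwv jcdl wvhrt yyo bap vnf xfw sqzbd vthvs faqqe qbd

Answer: rfei
dnlv
qnwv
jcdl
wvhrt
yyo
bap
vnf
xfw
sqzbd
vthvs
faqqe
qbd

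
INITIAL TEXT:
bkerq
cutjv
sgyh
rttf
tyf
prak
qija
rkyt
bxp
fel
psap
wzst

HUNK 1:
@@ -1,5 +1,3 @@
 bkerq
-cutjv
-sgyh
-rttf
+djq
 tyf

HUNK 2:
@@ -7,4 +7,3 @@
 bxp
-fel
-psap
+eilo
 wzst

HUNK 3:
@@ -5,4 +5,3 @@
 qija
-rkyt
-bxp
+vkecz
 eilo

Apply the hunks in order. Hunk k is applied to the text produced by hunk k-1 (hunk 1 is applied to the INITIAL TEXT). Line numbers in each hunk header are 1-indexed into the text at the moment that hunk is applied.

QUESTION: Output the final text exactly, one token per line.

Hunk 1: at line 1 remove [cutjv,sgyh,rttf] add [djq] -> 10 lines: bkerq djq tyf prak qija rkyt bxp fel psap wzst
Hunk 2: at line 7 remove [fel,psap] add [eilo] -> 9 lines: bkerq djq tyf prak qija rkyt bxp eilo wzst
Hunk 3: at line 5 remove [rkyt,bxp] add [vkecz] -> 8 lines: bkerq djq tyf prak qija vkecz eilo wzst

Answer: bkerq
djq
tyf
prak
qija
vkecz
eilo
wzst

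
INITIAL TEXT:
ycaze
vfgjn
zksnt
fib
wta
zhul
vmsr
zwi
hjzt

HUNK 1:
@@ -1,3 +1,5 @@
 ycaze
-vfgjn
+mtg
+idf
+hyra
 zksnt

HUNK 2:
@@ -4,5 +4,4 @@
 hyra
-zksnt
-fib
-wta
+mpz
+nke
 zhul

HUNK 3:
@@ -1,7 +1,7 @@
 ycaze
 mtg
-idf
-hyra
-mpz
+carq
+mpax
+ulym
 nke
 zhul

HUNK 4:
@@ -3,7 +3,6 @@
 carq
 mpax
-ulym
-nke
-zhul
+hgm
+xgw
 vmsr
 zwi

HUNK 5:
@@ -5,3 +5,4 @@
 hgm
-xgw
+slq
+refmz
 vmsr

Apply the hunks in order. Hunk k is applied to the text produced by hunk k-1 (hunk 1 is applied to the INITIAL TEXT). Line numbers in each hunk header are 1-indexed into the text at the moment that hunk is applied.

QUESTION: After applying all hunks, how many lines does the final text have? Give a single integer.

Answer: 10

Derivation:
Hunk 1: at line 1 remove [vfgjn] add [mtg,idf,hyra] -> 11 lines: ycaze mtg idf hyra zksnt fib wta zhul vmsr zwi hjzt
Hunk 2: at line 4 remove [zksnt,fib,wta] add [mpz,nke] -> 10 lines: ycaze mtg idf hyra mpz nke zhul vmsr zwi hjzt
Hunk 3: at line 1 remove [idf,hyra,mpz] add [carq,mpax,ulym] -> 10 lines: ycaze mtg carq mpax ulym nke zhul vmsr zwi hjzt
Hunk 4: at line 3 remove [ulym,nke,zhul] add [hgm,xgw] -> 9 lines: ycaze mtg carq mpax hgm xgw vmsr zwi hjzt
Hunk 5: at line 5 remove [xgw] add [slq,refmz] -> 10 lines: ycaze mtg carq mpax hgm slq refmz vmsr zwi hjzt
Final line count: 10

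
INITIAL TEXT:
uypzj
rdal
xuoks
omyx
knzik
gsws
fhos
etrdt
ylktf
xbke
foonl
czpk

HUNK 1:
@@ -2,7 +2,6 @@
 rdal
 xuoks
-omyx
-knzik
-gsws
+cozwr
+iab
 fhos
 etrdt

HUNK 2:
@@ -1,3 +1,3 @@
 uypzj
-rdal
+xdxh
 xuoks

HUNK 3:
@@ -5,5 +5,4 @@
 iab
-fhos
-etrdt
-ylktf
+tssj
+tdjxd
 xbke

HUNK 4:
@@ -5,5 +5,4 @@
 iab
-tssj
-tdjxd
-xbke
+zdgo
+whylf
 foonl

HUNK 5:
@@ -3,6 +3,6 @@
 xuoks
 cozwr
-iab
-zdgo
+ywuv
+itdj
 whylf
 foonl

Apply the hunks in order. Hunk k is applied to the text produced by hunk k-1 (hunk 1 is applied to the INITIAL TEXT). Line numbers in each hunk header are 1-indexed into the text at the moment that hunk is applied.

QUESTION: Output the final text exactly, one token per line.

Hunk 1: at line 2 remove [omyx,knzik,gsws] add [cozwr,iab] -> 11 lines: uypzj rdal xuoks cozwr iab fhos etrdt ylktf xbke foonl czpk
Hunk 2: at line 1 remove [rdal] add [xdxh] -> 11 lines: uypzj xdxh xuoks cozwr iab fhos etrdt ylktf xbke foonl czpk
Hunk 3: at line 5 remove [fhos,etrdt,ylktf] add [tssj,tdjxd] -> 10 lines: uypzj xdxh xuoks cozwr iab tssj tdjxd xbke foonl czpk
Hunk 4: at line 5 remove [tssj,tdjxd,xbke] add [zdgo,whylf] -> 9 lines: uypzj xdxh xuoks cozwr iab zdgo whylf foonl czpk
Hunk 5: at line 3 remove [iab,zdgo] add [ywuv,itdj] -> 9 lines: uypzj xdxh xuoks cozwr ywuv itdj whylf foonl czpk

Answer: uypzj
xdxh
xuoks
cozwr
ywuv
itdj
whylf
foonl
czpk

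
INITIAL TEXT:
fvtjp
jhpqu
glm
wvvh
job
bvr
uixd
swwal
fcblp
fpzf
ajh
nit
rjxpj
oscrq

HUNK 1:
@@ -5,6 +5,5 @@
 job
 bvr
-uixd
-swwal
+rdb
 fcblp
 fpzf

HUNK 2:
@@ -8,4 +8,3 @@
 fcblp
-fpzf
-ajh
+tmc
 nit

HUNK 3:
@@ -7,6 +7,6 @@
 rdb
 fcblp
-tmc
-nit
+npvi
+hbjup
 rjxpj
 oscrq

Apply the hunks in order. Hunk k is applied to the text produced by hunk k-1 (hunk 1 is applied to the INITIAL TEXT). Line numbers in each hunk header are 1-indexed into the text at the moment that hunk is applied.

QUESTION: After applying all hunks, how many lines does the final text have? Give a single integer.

Answer: 12

Derivation:
Hunk 1: at line 5 remove [uixd,swwal] add [rdb] -> 13 lines: fvtjp jhpqu glm wvvh job bvr rdb fcblp fpzf ajh nit rjxpj oscrq
Hunk 2: at line 8 remove [fpzf,ajh] add [tmc] -> 12 lines: fvtjp jhpqu glm wvvh job bvr rdb fcblp tmc nit rjxpj oscrq
Hunk 3: at line 7 remove [tmc,nit] add [npvi,hbjup] -> 12 lines: fvtjp jhpqu glm wvvh job bvr rdb fcblp npvi hbjup rjxpj oscrq
Final line count: 12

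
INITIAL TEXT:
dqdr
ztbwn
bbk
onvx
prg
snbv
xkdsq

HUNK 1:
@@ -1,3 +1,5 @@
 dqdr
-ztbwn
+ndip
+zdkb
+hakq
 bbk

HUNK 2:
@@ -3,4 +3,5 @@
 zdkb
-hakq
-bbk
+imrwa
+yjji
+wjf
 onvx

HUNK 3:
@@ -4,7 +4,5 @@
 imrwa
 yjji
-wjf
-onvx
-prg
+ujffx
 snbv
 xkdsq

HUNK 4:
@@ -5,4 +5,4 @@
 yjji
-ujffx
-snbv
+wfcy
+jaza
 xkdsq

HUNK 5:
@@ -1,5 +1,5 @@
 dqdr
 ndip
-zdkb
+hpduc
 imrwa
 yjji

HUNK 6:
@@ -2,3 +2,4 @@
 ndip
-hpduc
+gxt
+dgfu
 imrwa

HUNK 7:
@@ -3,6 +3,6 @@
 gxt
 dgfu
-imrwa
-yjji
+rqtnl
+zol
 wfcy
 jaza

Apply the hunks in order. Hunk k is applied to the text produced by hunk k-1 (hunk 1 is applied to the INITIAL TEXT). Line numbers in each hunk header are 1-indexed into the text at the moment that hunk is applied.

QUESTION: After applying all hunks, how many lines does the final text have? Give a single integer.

Answer: 9

Derivation:
Hunk 1: at line 1 remove [ztbwn] add [ndip,zdkb,hakq] -> 9 lines: dqdr ndip zdkb hakq bbk onvx prg snbv xkdsq
Hunk 2: at line 3 remove [hakq,bbk] add [imrwa,yjji,wjf] -> 10 lines: dqdr ndip zdkb imrwa yjji wjf onvx prg snbv xkdsq
Hunk 3: at line 4 remove [wjf,onvx,prg] add [ujffx] -> 8 lines: dqdr ndip zdkb imrwa yjji ujffx snbv xkdsq
Hunk 4: at line 5 remove [ujffx,snbv] add [wfcy,jaza] -> 8 lines: dqdr ndip zdkb imrwa yjji wfcy jaza xkdsq
Hunk 5: at line 1 remove [zdkb] add [hpduc] -> 8 lines: dqdr ndip hpduc imrwa yjji wfcy jaza xkdsq
Hunk 6: at line 2 remove [hpduc] add [gxt,dgfu] -> 9 lines: dqdr ndip gxt dgfu imrwa yjji wfcy jaza xkdsq
Hunk 7: at line 3 remove [imrwa,yjji] add [rqtnl,zol] -> 9 lines: dqdr ndip gxt dgfu rqtnl zol wfcy jaza xkdsq
Final line count: 9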